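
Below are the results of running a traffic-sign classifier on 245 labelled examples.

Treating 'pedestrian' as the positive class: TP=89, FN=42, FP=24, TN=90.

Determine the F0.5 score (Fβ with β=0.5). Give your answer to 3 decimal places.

0.763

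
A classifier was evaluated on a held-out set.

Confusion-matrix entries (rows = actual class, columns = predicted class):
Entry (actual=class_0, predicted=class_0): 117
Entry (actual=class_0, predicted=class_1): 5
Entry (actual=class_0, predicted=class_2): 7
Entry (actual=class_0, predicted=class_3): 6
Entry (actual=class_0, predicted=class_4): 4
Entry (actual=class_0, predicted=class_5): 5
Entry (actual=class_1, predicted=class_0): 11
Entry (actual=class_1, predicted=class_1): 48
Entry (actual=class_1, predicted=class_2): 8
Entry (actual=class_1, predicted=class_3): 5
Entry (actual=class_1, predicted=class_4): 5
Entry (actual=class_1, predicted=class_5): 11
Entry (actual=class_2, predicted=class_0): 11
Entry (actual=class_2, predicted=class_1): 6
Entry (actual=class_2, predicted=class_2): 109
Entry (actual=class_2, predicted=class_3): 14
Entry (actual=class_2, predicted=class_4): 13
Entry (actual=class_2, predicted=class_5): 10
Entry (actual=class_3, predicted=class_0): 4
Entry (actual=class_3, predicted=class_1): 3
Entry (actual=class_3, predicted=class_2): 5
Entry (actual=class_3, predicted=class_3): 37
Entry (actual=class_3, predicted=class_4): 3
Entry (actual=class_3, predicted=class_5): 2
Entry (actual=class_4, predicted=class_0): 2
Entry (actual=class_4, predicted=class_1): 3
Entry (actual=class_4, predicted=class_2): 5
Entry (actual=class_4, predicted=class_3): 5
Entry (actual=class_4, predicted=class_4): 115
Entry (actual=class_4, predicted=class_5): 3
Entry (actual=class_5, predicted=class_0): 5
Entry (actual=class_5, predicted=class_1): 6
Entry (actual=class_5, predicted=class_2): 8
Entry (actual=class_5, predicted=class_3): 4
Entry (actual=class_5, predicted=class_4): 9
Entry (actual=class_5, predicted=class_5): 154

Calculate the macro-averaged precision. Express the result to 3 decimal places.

Per-class precision (TP/(TP+FP)):
  class_0: TP=117, FP=11+11+4+2+5=33 → 117/150 = 0.7800
  class_1: TP=48, FP=5+6+3+3+6=23 → 48/71 = 0.6761
  class_2: TP=109, FP=7+8+5+5+8=33 → 109/142 = 0.7676
  class_3: TP=37, FP=6+5+14+5+4=34 → 37/71 = 0.5211
  class_4: TP=115, FP=4+5+13+3+9=34 → 115/149 = 0.7718
  class_5: TP=154, FP=5+11+10+2+3=31 → 154/185 = 0.8324
Macro-precision = mean = (0.7800 + 0.6761 + 0.7676 + 0.5211 + 0.7718 + 0.8324) / 6 = 0.725

0.725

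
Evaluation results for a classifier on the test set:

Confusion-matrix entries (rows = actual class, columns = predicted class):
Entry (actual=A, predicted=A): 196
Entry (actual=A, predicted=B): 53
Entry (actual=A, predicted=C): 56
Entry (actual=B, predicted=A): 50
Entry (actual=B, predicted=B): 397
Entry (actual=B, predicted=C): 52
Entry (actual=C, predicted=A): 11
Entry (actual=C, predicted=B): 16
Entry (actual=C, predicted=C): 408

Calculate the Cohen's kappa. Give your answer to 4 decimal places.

0.7050

Observed agreement pₒ = trace/N = 1001/1239 = 0.80791
Expected agreement pₑ = Σ (rowᵢ·colᵢ)/N² = (305·257 + 499·466 + 435·516)/1239² = 0.34875
κ = (pₒ − pₑ)/(1 − pₑ) = (0.80791 − 0.34875)/(1 − 0.34875) = 0.7050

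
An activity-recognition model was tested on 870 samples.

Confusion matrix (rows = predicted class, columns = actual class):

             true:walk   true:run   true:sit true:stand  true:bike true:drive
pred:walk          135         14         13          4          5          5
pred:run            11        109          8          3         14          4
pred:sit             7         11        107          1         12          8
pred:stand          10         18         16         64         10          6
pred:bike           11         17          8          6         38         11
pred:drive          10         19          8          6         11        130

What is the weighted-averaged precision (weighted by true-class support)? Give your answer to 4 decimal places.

0.6813

Per-class precision (TP/(TP+FP)):
  walk: TP=135, FP=14+13+4+5+5=41 → 135/176 = 0.76705
  run: TP=109, FP=11+8+3+14+4=40 → 109/149 = 0.73154
  sit: TP=107, FP=7+11+1+12+8=39 → 107/146 = 0.73288
  stand: TP=64, FP=10+18+16+10+6=60 → 64/124 = 0.51613
  bike: TP=38, FP=11+17+8+6+11=53 → 38/91 = 0.41758
  drive: TP=130, FP=10+19+8+6+11=54 → 130/184 = 0.70652
Weighted-precision = Σ (supportᵢ/N)·precisionᵢ with N=870: (184/870)·0.76705 + (188/870)·0.73154 + (160/870)·0.73288 + (84/870)·0.51613 + (90/870)·0.41758 + (164/870)·0.70652 = 0.6813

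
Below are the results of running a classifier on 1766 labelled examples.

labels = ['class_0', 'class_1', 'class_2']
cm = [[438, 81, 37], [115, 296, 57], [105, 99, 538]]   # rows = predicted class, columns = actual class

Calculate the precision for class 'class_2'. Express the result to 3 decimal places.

Treat 'class_2' as positive and all other classes as negative.
precision = TP/(TP+FP).
class_2: TP=538, FP=105+99=204 → 538/742 = 0.7251

0.725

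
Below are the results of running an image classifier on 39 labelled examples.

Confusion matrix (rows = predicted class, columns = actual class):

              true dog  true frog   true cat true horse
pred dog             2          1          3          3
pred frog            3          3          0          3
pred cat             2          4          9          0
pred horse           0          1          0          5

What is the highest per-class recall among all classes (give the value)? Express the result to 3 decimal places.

0.750

Per-class recall (TP/(TP+FN)):
  dog: TP=2, FN=3+2+0=5 → 2/7 = 0.2857
  frog: TP=3, FN=1+4+1=6 → 3/9 = 0.3333
  cat: TP=9, FN=3+0+0=3 → 9/12 = 0.7500
  horse: TP=5, FN=3+3+0=6 → 5/11 = 0.4545
Highest is class 'cat' with recall = 0.750.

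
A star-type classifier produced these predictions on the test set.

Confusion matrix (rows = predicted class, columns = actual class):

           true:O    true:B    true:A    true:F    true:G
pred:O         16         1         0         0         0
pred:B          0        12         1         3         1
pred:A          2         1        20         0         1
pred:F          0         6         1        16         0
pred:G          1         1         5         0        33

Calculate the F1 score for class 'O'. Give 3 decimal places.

Take TP from the diagonal, FP from the rest of the 'O' prediction marginal, FN from the rest of the 'O' actual marginal.
F1 score = 2·TP/(2·TP+FP+FN).
O: TP=16, FP=1+0+0+0=1, FN=0+2+0+1=3 → 32/36 = 0.8889

0.889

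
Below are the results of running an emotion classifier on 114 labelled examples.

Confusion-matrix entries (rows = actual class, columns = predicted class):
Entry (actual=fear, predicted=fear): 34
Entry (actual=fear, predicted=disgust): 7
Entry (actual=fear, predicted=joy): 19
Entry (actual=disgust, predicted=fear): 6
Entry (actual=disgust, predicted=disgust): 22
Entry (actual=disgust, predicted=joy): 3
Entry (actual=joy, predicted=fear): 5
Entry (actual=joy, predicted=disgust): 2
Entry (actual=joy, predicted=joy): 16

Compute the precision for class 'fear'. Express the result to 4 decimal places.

Take TP from the diagonal, FP from the rest of the 'fear' prediction marginal, FN from the rest of the 'fear' actual marginal.
precision = TP/(TP+FP).
fear: TP=34, FP=6+5=11 → 34/45 = 0.75556

0.7556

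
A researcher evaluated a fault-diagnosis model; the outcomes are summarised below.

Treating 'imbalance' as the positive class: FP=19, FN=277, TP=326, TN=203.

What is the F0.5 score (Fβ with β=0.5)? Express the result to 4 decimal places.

0.8220

Fβ = (1+β²)·TP / ((1+β²)·TP + β²·FN + FP), with β²=1/4
= 1.25·326 / (1.25·326 + 0.25·277 + 19) = 0.8220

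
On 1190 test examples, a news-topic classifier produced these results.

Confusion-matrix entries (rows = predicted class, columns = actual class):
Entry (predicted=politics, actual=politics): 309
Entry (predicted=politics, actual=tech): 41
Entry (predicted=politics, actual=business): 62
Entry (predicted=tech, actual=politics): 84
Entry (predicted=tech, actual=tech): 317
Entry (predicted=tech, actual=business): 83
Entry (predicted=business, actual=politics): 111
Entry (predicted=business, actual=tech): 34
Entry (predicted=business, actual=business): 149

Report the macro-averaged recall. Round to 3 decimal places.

Per-class recall (TP/(TP+FN)):
  politics: TP=309, FN=84+111=195 → 309/504 = 0.6131
  tech: TP=317, FN=41+34=75 → 317/392 = 0.8087
  business: TP=149, FN=62+83=145 → 149/294 = 0.5068
Macro-recall = mean = (0.6131 + 0.8087 + 0.5068) / 3 = 0.643

0.643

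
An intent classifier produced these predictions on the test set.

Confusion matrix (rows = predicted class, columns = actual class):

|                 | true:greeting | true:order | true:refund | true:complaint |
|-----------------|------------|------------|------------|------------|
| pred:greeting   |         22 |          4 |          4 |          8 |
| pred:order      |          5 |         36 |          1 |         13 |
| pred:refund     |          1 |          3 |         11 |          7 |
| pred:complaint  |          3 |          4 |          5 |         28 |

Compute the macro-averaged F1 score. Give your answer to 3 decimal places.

Per-class F1 score (2·TP/(2·TP+FP+FN)):
  greeting: TP=22, FP=4+4+8=16, FN=5+1+3=9 → 44/69 = 0.6377
  order: TP=36, FP=5+1+13=19, FN=4+3+4=11 → 72/102 = 0.7059
  refund: TP=11, FP=1+3+7=11, FN=4+1+5=10 → 22/43 = 0.5116
  complaint: TP=28, FP=3+4+5=12, FN=8+13+7=28 → 56/96 = 0.5833
Macro-F1 score = mean = (0.6377 + 0.7059 + 0.5116 + 0.5833) / 4 = 0.610

0.610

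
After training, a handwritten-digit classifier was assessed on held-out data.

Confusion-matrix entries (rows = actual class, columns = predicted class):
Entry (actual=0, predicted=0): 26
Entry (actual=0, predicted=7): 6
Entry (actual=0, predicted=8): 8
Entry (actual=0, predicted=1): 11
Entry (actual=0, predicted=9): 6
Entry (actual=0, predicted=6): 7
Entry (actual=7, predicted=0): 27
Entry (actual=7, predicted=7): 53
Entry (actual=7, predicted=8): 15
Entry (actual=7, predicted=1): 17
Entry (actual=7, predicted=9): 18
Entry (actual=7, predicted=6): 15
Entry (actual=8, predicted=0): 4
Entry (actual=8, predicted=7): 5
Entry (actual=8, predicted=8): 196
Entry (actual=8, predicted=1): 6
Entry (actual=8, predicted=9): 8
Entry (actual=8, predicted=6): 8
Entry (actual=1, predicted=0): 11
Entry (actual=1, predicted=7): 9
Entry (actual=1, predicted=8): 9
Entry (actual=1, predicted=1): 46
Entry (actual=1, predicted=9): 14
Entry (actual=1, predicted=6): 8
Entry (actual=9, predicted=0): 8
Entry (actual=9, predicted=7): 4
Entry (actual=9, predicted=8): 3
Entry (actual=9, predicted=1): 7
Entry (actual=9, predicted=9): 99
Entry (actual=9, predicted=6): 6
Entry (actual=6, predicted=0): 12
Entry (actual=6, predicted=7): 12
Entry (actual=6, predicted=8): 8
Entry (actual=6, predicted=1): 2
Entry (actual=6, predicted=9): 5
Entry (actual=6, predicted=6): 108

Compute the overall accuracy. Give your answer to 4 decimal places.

0.6543

Accuracy = trace / total = (26+53+196+46+99+108=528) / 807 = 528/807 = 0.6543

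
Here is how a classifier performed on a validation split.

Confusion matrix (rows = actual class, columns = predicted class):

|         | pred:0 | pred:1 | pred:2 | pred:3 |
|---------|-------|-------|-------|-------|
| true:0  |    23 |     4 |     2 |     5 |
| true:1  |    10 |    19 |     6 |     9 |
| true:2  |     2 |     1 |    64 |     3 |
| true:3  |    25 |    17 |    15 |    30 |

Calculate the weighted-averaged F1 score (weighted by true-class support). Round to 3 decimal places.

0.563

Per-class F1 score (2·TP/(2·TP+FP+FN)):
  0: TP=23, FP=10+2+25=37, FN=4+2+5=11 → 46/94 = 0.4894
  1: TP=19, FP=4+1+17=22, FN=10+6+9=25 → 38/85 = 0.4471
  2: TP=64, FP=2+6+15=23, FN=2+1+3=6 → 128/157 = 0.8153
  3: TP=30, FP=5+9+3=17, FN=25+17+15=57 → 60/134 = 0.4478
Weighted-F1 score = Σ (supportᵢ/N)·F1 scoreᵢ with N=235: (34/235)·0.4894 + (44/235)·0.4471 + (70/235)·0.8153 + (87/235)·0.4478 = 0.563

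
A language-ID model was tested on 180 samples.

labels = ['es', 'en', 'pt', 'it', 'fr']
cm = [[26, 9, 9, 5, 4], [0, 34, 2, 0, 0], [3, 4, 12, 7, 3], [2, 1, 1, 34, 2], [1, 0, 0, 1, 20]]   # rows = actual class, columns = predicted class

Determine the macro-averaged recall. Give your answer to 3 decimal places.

Per-class recall (TP/(TP+FN)):
  es: TP=26, FN=9+9+5+4=27 → 26/53 = 0.4906
  en: TP=34, FN=0+2+0+0=2 → 34/36 = 0.9444
  pt: TP=12, FN=3+4+7+3=17 → 12/29 = 0.4138
  it: TP=34, FN=2+1+1+2=6 → 34/40 = 0.8500
  fr: TP=20, FN=1+0+0+1=2 → 20/22 = 0.9091
Macro-recall = mean = (0.4906 + 0.9444 + 0.4138 + 0.8500 + 0.9091) / 5 = 0.722

0.722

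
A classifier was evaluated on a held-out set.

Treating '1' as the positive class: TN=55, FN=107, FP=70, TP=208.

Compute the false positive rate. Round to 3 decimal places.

FPR = FP/(FP+TN) = 70/(70+55) = 0.560

0.560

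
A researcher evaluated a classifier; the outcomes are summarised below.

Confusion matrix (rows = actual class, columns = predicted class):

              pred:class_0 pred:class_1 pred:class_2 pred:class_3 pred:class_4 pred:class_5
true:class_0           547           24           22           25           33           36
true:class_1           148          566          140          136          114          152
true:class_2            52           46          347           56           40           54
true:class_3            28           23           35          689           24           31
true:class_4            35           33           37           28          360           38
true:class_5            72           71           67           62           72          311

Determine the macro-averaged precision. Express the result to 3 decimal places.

Per-class precision (TP/(TP+FP)):
  class_0: TP=547, FP=148+52+28+35+72=335 → 547/882 = 0.6202
  class_1: TP=566, FP=24+46+23+33+71=197 → 566/763 = 0.7418
  class_2: TP=347, FP=22+140+35+37+67=301 → 347/648 = 0.5355
  class_3: TP=689, FP=25+136+56+28+62=307 → 689/996 = 0.6918
  class_4: TP=360, FP=33+114+40+24+72=283 → 360/643 = 0.5599
  class_5: TP=311, FP=36+152+54+31+38=311 → 311/622 = 0.5000
Macro-precision = mean = (0.6202 + 0.7418 + 0.5355 + 0.6918 + 0.5599 + 0.5000) / 6 = 0.608

0.608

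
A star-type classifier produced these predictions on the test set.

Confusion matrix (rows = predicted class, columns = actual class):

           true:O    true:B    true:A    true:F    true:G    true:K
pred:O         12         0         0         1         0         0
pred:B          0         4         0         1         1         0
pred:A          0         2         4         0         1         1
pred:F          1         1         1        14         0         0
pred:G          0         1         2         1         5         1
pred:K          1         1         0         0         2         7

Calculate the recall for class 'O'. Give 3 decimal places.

Treat 'O' as positive and all other classes as negative.
recall = TP/(TP+FN).
O: TP=12, FN=0+0+1+0+1=2 → 12/14 = 0.8571

0.857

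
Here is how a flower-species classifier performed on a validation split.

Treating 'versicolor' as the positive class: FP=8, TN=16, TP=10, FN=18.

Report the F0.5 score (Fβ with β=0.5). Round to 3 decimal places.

0.500

Fβ = (1+β²)·TP / ((1+β²)·TP + β²·FN + FP), with β²=1/4
= 1.25·10 / (1.25·10 + 0.25·18 + 8) = 0.500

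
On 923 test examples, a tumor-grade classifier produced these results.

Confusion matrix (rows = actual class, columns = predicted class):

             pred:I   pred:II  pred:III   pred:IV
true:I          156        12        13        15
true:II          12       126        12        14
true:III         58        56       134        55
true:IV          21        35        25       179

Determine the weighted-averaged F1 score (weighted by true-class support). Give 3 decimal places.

Per-class F1 score (2·TP/(2·TP+FP+FN)):
  I: TP=156, FP=12+58+21=91, FN=12+13+15=40 → 312/443 = 0.7043
  II: TP=126, FP=12+56+35=103, FN=12+12+14=38 → 252/393 = 0.6412
  III: TP=134, FP=13+12+25=50, FN=58+56+55=169 → 268/487 = 0.5503
  IV: TP=179, FP=15+14+55=84, FN=21+35+25=81 → 358/523 = 0.6845
Weighted-F1 score = Σ (supportᵢ/N)·F1 scoreᵢ with N=923: (196/923)·0.7043 + (164/923)·0.6412 + (303/923)·0.5503 + (260/923)·0.6845 = 0.637

0.637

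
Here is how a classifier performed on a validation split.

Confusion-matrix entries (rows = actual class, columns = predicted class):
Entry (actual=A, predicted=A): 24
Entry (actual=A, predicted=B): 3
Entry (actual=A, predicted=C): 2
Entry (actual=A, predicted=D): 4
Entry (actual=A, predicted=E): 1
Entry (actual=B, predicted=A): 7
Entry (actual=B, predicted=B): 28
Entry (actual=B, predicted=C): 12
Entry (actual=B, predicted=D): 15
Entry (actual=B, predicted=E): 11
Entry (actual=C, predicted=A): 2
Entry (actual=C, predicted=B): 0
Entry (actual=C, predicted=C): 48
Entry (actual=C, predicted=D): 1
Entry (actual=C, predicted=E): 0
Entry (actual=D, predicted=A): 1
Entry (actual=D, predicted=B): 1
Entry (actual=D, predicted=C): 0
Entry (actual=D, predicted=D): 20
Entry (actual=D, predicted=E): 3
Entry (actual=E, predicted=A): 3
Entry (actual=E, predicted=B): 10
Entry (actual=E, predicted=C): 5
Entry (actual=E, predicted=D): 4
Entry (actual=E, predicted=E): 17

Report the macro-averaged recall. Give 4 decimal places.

0.6533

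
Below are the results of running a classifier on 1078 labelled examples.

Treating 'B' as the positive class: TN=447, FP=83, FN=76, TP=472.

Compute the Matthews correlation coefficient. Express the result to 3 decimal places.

MCC = (TP·TN − FP·FN) / √((TP+FP)(TP+FN)(TN+FP)(TN+FN))
Numerator = 472·447 − 83·76 = 204676
Denominator = √(555·548·530·523) = √84304566600 = 290352.4868
MCC = 204676 / 290352.4868 = 0.705

0.705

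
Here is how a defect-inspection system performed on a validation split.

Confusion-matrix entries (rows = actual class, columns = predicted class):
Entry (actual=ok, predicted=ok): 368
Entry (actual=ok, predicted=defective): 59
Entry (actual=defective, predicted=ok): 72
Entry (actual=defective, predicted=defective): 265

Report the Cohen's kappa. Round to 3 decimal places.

0.651

Observed agreement pₒ = trace/N = 633/764 = 0.8285
Expected agreement pₑ = Σ (rowᵢ·colᵢ)/N² = (427·440 + 337·324)/764² = 0.5089
κ = (pₒ − pₑ)/(1 − pₑ) = (0.8285 − 0.5089)/(1 − 0.5089) = 0.651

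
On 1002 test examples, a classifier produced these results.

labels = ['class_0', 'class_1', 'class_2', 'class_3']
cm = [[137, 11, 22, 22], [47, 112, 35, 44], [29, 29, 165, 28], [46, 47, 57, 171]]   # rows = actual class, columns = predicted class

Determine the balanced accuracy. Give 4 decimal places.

0.5936

Balanced accuracy = mean of per-class recall.
  class_0: recall = 137/192 = 0.71354
  class_1: recall = 112/238 = 0.47059
  class_2: recall = 165/251 = 0.65737
  class_3: recall = 171/321 = 0.53271
Mean = (0.71354 + 0.47059 + 0.65737 + 0.53271) / 4 = 0.5936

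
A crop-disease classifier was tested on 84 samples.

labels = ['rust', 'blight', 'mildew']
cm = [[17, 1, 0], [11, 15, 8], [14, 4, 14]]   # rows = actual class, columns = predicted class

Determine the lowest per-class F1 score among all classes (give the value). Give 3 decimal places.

Per-class F1 score (2·TP/(2·TP+FP+FN)):
  rust: TP=17, FP=11+14=25, FN=1+0=1 → 34/60 = 0.5667
  blight: TP=15, FP=1+4=5, FN=11+8=19 → 30/54 = 0.5556
  mildew: TP=14, FP=0+8=8, FN=14+4=18 → 28/54 = 0.5185
Lowest is class 'mildew' with F1 score = 0.519.

0.519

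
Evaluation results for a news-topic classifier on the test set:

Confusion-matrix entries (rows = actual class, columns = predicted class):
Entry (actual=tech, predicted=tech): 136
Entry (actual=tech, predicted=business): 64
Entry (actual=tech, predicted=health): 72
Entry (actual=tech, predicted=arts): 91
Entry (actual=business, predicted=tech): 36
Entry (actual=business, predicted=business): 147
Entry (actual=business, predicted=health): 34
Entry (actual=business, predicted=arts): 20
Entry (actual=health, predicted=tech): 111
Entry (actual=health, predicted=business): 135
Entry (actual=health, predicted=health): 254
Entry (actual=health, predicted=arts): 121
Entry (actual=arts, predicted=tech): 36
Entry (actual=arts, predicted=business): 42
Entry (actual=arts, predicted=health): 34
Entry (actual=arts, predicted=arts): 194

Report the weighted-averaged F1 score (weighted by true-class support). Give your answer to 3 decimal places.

Per-class F1 score (2·TP/(2·TP+FP+FN)):
  tech: TP=136, FP=36+111+36=183, FN=64+72+91=227 → 272/682 = 0.3988
  business: TP=147, FP=64+135+42=241, FN=36+34+20=90 → 294/625 = 0.4704
  health: TP=254, FP=72+34+34=140, FN=111+135+121=367 → 508/1015 = 0.5005
  arts: TP=194, FP=91+20+121=232, FN=36+42+34=112 → 388/732 = 0.5301
Weighted-F1 score = Σ (supportᵢ/N)·F1 scoreᵢ with N=1527: (363/1527)·0.3988 + (237/1527)·0.4704 + (621/1527)·0.5005 + (306/1527)·0.5301 = 0.478

0.478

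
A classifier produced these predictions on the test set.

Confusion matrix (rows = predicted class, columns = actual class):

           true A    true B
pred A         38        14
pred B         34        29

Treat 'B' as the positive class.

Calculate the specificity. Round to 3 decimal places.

0.528

Specificity = TN/(TN+FP) = 38/(38+34) = 0.528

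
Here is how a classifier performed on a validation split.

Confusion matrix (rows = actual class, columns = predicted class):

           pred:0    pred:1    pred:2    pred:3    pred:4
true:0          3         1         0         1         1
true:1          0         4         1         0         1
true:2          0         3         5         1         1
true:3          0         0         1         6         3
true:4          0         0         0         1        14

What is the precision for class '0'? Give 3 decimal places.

Take TP from the diagonal, FP from the rest of the '0' prediction marginal, FN from the rest of the '0' actual marginal.
precision = TP/(TP+FP).
0: TP=3, FP=0+0+0+0=0 → 3/3 = 1.0000

1.000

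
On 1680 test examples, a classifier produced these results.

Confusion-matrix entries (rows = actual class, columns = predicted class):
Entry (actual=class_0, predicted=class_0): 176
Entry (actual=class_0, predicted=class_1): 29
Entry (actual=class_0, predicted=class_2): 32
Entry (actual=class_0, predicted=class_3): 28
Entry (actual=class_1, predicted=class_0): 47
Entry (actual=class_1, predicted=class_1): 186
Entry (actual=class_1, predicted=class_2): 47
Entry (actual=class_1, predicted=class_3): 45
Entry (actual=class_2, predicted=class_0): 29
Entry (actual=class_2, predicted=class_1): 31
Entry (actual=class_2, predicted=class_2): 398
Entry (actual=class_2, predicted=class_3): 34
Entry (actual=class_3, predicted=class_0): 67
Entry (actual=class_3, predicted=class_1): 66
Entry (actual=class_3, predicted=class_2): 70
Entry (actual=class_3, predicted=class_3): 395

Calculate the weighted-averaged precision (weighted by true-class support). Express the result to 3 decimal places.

Per-class precision (TP/(TP+FP)):
  class_0: TP=176, FP=47+29+67=143 → 176/319 = 0.5517
  class_1: TP=186, FP=29+31+66=126 → 186/312 = 0.5962
  class_2: TP=398, FP=32+47+70=149 → 398/547 = 0.7276
  class_3: TP=395, FP=28+45+34=107 → 395/502 = 0.7869
Weighted-precision = Σ (supportᵢ/N)·precisionᵢ with N=1680: (265/1680)·0.5517 + (325/1680)·0.5962 + (492/1680)·0.7276 + (598/1680)·0.7869 = 0.696

0.696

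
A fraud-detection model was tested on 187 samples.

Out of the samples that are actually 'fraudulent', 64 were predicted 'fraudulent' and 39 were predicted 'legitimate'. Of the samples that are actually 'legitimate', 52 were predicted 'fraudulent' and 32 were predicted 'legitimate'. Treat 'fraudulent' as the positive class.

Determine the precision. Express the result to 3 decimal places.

0.552

Precision = TP/(TP+FP) = 64/(64+52) = 64/116 = 0.552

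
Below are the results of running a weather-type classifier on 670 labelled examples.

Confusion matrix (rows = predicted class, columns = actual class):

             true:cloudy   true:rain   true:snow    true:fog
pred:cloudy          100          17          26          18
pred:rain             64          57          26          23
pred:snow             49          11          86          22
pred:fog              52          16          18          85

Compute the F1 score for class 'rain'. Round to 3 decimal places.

0.421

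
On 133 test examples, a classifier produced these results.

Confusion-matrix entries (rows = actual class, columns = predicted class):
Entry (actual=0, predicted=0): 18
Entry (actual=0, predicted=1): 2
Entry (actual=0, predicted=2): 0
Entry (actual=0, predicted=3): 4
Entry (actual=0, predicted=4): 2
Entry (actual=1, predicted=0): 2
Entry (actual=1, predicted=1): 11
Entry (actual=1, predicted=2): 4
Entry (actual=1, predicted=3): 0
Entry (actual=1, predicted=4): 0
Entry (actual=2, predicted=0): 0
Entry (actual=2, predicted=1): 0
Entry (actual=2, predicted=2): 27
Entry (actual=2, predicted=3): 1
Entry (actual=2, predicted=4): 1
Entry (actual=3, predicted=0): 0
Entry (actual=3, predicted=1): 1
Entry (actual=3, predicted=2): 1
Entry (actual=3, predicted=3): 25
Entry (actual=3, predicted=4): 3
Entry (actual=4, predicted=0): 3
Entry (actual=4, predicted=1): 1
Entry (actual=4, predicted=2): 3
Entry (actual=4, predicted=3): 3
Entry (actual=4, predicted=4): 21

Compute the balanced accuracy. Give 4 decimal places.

0.7562

Balanced accuracy = mean of per-class recall.
  0: recall = 18/26 = 0.69231
  1: recall = 11/17 = 0.64706
  2: recall = 27/29 = 0.93103
  3: recall = 25/30 = 0.83333
  4: recall = 21/31 = 0.67742
Mean = (0.69231 + 0.64706 + 0.93103 + 0.83333 + 0.67742) / 5 = 0.7562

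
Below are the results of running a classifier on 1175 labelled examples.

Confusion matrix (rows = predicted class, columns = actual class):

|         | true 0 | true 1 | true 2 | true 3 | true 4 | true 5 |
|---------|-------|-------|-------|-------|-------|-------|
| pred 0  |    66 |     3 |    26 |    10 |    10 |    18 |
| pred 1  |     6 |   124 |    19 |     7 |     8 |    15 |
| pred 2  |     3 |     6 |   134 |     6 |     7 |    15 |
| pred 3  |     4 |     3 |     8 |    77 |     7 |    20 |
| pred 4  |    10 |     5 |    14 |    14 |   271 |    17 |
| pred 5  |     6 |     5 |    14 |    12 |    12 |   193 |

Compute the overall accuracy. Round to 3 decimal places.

0.736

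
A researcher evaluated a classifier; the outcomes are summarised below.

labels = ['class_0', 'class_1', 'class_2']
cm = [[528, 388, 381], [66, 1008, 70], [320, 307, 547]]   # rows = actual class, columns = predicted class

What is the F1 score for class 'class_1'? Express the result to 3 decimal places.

Treat 'class_1' as positive and all other classes as negative.
F1 score = 2·TP/(2·TP+FP+FN).
class_1: TP=1008, FP=388+307=695, FN=66+70=136 → 2016/2847 = 0.7081

0.708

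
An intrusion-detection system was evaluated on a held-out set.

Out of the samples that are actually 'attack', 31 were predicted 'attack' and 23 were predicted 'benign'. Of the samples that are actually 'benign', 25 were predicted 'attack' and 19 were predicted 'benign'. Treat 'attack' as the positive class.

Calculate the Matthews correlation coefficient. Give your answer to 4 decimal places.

MCC = (TP·TN − FP·FN) / √((TP+FP)(TP+FN)(TN+FP)(TN+FN))
Numerator = 31·19 − 25·23 = 14
Denominator = √(56·54·44·42) = √5588352 = 2363.9695
MCC = 14 / 2363.9695 = 0.0059

0.0059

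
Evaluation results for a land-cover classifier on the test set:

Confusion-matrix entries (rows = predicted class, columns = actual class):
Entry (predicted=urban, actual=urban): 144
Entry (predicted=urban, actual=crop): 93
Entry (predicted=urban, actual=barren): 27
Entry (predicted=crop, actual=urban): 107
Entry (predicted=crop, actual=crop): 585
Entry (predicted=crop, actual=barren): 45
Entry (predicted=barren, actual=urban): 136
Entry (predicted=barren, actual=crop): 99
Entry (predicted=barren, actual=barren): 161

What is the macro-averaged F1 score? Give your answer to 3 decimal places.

0.576

Per-class F1 score (2·TP/(2·TP+FP+FN)):
  urban: TP=144, FP=93+27=120, FN=107+136=243 → 288/651 = 0.4424
  crop: TP=585, FP=107+45=152, FN=93+99=192 → 1170/1514 = 0.7728
  barren: TP=161, FP=136+99=235, FN=27+45=72 → 322/629 = 0.5119
Macro-F1 score = mean = (0.4424 + 0.7728 + 0.5119) / 3 = 0.576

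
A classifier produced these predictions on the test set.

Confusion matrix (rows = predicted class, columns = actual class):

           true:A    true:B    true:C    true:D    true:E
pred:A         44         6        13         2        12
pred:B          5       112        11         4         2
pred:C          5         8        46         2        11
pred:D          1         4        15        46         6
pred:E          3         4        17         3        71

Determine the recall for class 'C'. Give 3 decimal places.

0.451

recall = TP/(TP+FN).
C: TP=46, FN=13+11+15+17=56 → 46/102 = 0.4510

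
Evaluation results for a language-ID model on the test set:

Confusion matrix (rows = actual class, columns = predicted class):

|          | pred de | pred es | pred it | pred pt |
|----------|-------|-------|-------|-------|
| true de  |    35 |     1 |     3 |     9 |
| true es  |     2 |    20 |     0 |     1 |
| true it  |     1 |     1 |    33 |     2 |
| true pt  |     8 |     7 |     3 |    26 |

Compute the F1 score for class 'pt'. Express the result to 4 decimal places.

F1 score = 2·TP/(2·TP+FP+FN).
pt: TP=26, FP=9+1+2=12, FN=8+7+3=18 → 52/82 = 0.63415

0.6341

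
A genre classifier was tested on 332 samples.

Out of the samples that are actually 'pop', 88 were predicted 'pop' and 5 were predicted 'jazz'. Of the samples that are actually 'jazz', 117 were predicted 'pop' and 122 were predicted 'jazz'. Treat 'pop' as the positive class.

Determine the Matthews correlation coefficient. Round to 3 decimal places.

MCC = (TP·TN − FP·FN) / √((TP+FP)(TP+FN)(TN+FP)(TN+FN))
Numerator = 88·122 − 117·5 = 10151
Denominator = √(205·93·239·127) = √578679945 = 24055.7674
MCC = 10151 / 24055.7674 = 0.422

0.422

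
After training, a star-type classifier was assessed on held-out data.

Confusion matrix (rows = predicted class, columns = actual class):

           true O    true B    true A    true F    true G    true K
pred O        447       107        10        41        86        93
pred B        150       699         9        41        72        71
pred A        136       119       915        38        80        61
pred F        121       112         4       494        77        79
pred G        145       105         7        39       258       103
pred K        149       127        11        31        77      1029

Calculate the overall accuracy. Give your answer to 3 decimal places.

0.625

Accuracy = trace / total = (447+699+915+494+258+1029=3842) / 6143 = 3842/6143 = 0.625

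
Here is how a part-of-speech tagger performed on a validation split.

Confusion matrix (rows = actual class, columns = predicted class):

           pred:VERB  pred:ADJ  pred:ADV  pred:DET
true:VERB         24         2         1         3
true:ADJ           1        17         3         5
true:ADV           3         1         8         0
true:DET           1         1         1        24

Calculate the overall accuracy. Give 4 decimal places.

Accuracy = trace / total = (24+17+8+24=73) / 95 = 73/95 = 0.7684

0.7684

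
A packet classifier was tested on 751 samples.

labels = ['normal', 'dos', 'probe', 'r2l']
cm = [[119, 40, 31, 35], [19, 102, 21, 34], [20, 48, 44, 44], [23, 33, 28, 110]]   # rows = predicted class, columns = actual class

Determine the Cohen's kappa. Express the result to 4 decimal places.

Observed agreement pₒ = trace/N = 375/751 = 0.49933
Expected agreement pₑ = Σ (rowᵢ·colᵢ)/N² = (181·225 + 223·176 + 124·156 + 223·194)/751² = 0.25280
κ = (pₒ − pₑ)/(1 − pₑ) = (0.49933 − 0.25280)/(1 − 0.25280) = 0.3299

0.3299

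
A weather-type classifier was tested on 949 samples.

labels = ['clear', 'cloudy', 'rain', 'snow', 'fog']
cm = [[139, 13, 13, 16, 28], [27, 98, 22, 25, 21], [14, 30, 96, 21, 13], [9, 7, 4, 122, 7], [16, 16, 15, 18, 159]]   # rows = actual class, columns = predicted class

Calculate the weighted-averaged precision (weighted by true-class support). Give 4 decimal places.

0.6476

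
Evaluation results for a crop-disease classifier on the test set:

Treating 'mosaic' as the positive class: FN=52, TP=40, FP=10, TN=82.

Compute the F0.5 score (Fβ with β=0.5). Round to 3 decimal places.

Fβ = (1+β²)·TP / ((1+β²)·TP + β²·FN + FP), with β²=1/4
= 1.25·40 / (1.25·40 + 0.25·52 + 10) = 0.685

0.685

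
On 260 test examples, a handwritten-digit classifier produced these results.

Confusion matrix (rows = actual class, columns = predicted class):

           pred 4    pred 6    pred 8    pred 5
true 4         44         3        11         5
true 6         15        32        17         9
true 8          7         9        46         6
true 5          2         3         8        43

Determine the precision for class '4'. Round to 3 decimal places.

0.647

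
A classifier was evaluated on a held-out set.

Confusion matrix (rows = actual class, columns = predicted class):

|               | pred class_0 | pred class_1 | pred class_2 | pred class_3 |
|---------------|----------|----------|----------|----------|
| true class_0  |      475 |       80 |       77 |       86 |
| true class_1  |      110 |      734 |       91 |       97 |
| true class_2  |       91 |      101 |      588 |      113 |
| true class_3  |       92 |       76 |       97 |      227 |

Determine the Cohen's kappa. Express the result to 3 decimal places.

0.519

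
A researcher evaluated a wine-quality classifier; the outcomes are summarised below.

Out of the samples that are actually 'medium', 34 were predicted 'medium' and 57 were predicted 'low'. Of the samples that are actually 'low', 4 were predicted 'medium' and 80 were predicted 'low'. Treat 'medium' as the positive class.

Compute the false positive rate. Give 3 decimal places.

FPR = FP/(FP+TN) = 4/(4+80) = 0.048

0.048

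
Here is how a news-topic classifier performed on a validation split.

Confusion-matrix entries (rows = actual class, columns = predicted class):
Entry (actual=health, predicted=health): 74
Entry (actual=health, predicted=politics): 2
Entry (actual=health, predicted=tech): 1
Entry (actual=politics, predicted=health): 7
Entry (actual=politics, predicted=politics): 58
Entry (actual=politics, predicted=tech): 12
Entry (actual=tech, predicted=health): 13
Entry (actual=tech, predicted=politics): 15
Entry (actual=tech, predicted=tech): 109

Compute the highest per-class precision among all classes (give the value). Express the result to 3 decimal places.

0.893

Per-class precision (TP/(TP+FP)):
  health: TP=74, FP=7+13=20 → 74/94 = 0.7872
  politics: TP=58, FP=2+15=17 → 58/75 = 0.7733
  tech: TP=109, FP=1+12=13 → 109/122 = 0.8934
Highest is class 'tech' with precision = 0.893.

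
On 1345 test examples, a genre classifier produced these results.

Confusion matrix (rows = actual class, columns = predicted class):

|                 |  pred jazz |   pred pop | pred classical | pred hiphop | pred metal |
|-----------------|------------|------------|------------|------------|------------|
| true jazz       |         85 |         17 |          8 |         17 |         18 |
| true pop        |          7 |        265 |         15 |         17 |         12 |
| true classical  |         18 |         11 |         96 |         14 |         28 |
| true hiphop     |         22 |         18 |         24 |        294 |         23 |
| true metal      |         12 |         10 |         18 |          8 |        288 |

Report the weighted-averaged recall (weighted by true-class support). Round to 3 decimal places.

Per-class recall (TP/(TP+FN)):
  jazz: TP=85, FN=17+8+17+18=60 → 85/145 = 0.5862
  pop: TP=265, FN=7+15+17+12=51 → 265/316 = 0.8386
  classical: TP=96, FN=18+11+14+28=71 → 96/167 = 0.5749
  hiphop: TP=294, FN=22+18+24+23=87 → 294/381 = 0.7717
  metal: TP=288, FN=12+10+18+8=48 → 288/336 = 0.8571
Weighted-recall = Σ (supportᵢ/N)·recallᵢ with N=1345: (145/1345)·0.5862 + (316/1345)·0.8386 + (167/1345)·0.5749 + (381/1345)·0.7717 + (336/1345)·0.8571 = 0.764

0.764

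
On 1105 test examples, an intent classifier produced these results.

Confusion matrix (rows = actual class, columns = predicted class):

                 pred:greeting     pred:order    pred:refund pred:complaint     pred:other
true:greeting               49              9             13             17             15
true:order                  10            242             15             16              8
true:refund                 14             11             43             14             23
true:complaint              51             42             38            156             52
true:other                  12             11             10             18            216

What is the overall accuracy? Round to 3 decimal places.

Accuracy = trace / total = (49+242+43+156+216=706) / 1105 = 706/1105 = 0.639

0.639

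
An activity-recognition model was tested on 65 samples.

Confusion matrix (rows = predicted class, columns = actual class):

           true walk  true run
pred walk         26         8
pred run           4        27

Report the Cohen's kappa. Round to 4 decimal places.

0.6321

Observed agreement pₒ = trace/N = 53/65 = 0.81538
Expected agreement pₑ = Σ (rowᵢ·colᵢ)/N² = (30·34 + 35·31)/65² = 0.49822
κ = (pₒ − pₑ)/(1 − pₑ) = (0.81538 − 0.49822)/(1 − 0.49822) = 0.6321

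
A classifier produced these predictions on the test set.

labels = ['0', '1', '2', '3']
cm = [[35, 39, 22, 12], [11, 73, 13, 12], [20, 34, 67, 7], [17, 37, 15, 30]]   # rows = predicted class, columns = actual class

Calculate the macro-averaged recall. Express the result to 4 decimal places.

0.4713

Per-class recall (TP/(TP+FN)):
  0: TP=35, FN=11+20+17=48 → 35/83 = 0.42169
  1: TP=73, FN=39+34+37=110 → 73/183 = 0.39891
  2: TP=67, FN=22+13+15=50 → 67/117 = 0.57265
  3: TP=30, FN=12+12+7=31 → 30/61 = 0.49180
Macro-recall = mean = (0.42169 + 0.39891 + 0.57265 + 0.49180) / 4 = 0.4713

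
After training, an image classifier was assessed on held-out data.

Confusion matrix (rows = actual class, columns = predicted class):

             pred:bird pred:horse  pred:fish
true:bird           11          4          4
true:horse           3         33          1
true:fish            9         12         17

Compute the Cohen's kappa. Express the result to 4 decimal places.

Observed agreement pₒ = trace/N = 61/94 = 0.64894
Expected agreement pₑ = Σ (rowᵢ·colᵢ)/N² = (19·23 + 37·49 + 38·22)/94² = 0.34925
κ = (pₒ − pₑ)/(1 − pₑ) = (0.64894 − 0.34925)/(1 − 0.34925) = 0.4605

0.4605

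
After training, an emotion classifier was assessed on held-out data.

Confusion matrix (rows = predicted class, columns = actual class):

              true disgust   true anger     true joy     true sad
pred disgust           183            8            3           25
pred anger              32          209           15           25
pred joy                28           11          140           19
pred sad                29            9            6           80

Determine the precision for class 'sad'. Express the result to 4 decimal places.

Treat 'sad' as positive and all other classes as negative.
precision = TP/(TP+FP).
sad: TP=80, FP=29+9+6=44 → 80/124 = 0.64516

0.6452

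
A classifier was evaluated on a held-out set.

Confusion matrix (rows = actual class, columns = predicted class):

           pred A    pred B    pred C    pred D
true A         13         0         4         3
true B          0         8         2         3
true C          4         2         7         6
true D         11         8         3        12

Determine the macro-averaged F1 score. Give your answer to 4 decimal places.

0.4679

Per-class F1 score (2·TP/(2·TP+FP+FN)):
  A: TP=13, FP=0+4+11=15, FN=0+4+3=7 → 26/48 = 0.54167
  B: TP=8, FP=0+2+8=10, FN=0+2+3=5 → 16/31 = 0.51613
  C: TP=7, FP=4+2+3=9, FN=4+2+6=12 → 14/35 = 0.40000
  D: TP=12, FP=3+3+6=12, FN=11+8+3=22 → 24/58 = 0.41379
Macro-F1 score = mean = (0.54167 + 0.51613 + 0.40000 + 0.41379) / 4 = 0.4679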